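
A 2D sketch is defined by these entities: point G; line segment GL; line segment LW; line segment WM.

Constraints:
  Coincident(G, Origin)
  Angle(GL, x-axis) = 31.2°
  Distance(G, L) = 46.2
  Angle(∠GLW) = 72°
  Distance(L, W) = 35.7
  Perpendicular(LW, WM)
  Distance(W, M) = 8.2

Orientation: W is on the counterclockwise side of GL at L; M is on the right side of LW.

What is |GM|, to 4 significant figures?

56.37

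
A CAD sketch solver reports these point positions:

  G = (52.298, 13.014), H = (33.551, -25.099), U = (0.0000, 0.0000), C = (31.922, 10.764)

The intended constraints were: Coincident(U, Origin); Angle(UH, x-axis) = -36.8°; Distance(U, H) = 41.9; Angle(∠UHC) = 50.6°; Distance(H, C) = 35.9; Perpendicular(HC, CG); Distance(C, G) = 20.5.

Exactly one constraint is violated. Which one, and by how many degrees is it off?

Perpendicular(HC, CG) — off by 3.70°.

U = (0.00, 0.00) ✓; UH at -36.80° ✓; |UH| = 41.90 ✓; ∠UHC = 50.60° ✓; |HC| = 35.90 ✓; ∠(HC, CG) = 86.30° ✗; |CG| = 20.50 ✓.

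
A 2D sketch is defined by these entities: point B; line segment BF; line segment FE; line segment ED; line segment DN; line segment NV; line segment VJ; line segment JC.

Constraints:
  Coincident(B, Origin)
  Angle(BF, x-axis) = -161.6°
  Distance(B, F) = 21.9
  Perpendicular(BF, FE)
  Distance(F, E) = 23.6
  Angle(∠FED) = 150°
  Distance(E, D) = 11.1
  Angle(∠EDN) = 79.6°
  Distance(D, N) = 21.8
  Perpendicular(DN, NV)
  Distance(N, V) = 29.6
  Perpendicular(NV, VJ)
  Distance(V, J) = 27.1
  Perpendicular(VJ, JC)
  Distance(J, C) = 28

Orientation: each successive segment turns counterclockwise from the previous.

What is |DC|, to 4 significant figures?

5.536

The perpendicularity gives VJ at right angles to NV, so VJ runs at -121.2°; with |VJ| = 27.1, J = (-33.09, -25.88). The perpendicularity gives JC at right angles to VJ, so JC runs at -31.20°; with |JC| = 28.0, C = (-9.145, -40.38). Then |DC| = |C − D| = 5.536.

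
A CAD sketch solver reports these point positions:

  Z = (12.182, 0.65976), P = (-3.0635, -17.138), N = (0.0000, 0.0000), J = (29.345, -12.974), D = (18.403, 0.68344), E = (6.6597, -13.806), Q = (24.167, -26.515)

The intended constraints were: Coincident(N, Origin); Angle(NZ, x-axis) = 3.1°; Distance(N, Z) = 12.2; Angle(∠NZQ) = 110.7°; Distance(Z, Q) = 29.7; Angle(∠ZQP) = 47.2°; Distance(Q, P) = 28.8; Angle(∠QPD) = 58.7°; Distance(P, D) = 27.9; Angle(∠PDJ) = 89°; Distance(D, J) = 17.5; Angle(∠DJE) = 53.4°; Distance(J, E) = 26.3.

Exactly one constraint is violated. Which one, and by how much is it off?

Distance(J, E) = 26.3 — off by 3.60.

N = (0.00, 0.00) ✓; NZ at 3.100° ✓; |NZ| = 12.20 ✓; ∠NZQ = 110.7° ✓; |ZQ| = 29.70 ✓; ∠ZQP = 47.20° ✓; |QP| = 28.80 ✓; ∠QPD = 58.70° ✓; |PD| = 27.90 ✓; ∠PDJ = 89.00° ✓; |DJ| = 17.50 ✓; ∠DJE = 53.40° ✓; |JE| = 22.70 ✗.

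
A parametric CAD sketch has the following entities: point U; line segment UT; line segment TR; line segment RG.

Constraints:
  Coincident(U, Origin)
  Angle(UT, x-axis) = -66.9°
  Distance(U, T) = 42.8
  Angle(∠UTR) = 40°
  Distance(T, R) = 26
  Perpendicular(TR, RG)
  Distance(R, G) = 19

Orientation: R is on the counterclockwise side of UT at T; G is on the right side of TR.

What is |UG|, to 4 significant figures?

47.00

∠UTR = 40.0°, so TR runs at -66.9° + (180° − 40.0°) = 73.10° from the x-axis; with |TR| = 26.0, R = T + 26.0·(cos 73.10°, sin 73.10°) = (24.35, -14.49). The perpendicularity gives RG at right angles to TR; with |RG| = 19.0 on the right of TR, G = R + 19.0·(0.9568, -0.2907) = (42.53, -20.01). Then |UG| = |G − U| = 47.00.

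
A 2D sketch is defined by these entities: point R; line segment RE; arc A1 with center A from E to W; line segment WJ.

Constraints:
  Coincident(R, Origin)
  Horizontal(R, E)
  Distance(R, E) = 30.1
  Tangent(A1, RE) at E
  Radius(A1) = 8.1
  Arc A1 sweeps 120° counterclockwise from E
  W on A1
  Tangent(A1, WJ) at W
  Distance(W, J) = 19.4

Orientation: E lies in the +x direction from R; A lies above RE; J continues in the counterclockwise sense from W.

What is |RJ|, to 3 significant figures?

39.9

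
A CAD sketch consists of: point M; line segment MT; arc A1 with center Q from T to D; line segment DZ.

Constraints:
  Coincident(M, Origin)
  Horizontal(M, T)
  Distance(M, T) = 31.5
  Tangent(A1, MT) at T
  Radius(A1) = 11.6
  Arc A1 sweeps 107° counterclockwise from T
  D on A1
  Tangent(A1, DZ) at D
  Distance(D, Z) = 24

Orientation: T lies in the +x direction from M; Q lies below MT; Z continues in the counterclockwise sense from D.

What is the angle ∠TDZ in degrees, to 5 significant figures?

126.50°

M is at the origin; MT is horizontal with |MT| = 31.5 and T on the +x side, so T = (31.500, 0.0000). A1 meets MT tangentially, so QT is at right angles to MT, so Q = T + (0, -11.6) = (31.500, -11.600). On A1, T sits at bearing 90° from Q; a 107° counterclockwise sweep puts D at bearing 197°, so D = Q + 11.6·(cos 197°, sin 197°) = (20.407, -14.992). Since A1 is tangent to DZ there, QD ⟂ DZ, so DZ runs along (−sin 197°, cos 197°); with |DZ| = 24.0, Z = (27.424, -37.943). Then cos ∠TDZ = DT·DZ / (|DT||DZ|), giving 126.50°.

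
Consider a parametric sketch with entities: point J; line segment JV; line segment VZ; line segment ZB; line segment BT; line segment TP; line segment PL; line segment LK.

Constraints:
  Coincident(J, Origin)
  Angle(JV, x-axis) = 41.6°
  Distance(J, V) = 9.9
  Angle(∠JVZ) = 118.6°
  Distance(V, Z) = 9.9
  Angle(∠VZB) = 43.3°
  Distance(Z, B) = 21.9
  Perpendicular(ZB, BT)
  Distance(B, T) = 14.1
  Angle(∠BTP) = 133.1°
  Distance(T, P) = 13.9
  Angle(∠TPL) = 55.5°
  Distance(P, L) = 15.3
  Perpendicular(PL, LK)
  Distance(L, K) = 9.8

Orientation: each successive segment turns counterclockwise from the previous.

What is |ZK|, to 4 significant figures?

20.39

∠TPL = 55.5° gives PL at 141.1° from the x-axis; with |PL| = 15.3, L = (7.714, 3.776). PL is perpendicular to LK, so LK runs at -128.9°; with |LK| = 9.8, K = (1.560, -3.851). Then |ZK| = |K − Z| = 20.39.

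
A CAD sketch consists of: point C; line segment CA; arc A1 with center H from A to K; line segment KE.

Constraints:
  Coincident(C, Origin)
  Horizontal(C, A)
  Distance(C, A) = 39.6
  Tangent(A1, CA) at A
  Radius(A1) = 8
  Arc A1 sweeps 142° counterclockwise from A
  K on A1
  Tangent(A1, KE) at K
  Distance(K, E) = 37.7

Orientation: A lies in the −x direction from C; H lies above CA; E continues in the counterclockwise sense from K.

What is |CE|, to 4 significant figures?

74.51

C is at the origin; CA is horizontal with |CA| = 39.6 and A on the −x side, so A = (-39.60, 0.000). A1 meets CA tangentially, so HA is at right angles to CA, so H = A + (0, 8) = (-39.60, 8.000). On A1, A sits at bearing -90° from H; a 142° counterclockwise sweep puts K at bearing 52°, so K = H + 8.0·(cos 52°, sin 52°) = (-34.67, 14.30). Tangency of A1 to KE means the radius HK is perpendicular to KE, so KE runs along (−sin 52°, cos 52°); with |KE| = 37.7, E = (-64.38, 37.51). Then |CE| = |E − C| = 74.51.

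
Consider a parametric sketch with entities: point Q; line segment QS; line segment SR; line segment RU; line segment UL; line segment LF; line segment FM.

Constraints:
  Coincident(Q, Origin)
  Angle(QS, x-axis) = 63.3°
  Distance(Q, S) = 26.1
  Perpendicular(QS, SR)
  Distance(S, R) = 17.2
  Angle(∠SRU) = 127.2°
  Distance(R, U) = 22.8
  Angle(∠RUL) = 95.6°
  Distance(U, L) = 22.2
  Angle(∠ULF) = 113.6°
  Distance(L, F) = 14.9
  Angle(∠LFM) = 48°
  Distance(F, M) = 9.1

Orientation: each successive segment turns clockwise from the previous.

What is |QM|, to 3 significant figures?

9.68

∠ULF = 113.6° gives LF at 130° from the x-axis; with |LF| = 14.9, F = (0.401, -1.52). ∠LFM = 48.0° gives FM at -2.30° from the x-axis; with |FM| = 9.1, M = (9.49, -1.89). Then |QM| = |M − Q| = 9.68.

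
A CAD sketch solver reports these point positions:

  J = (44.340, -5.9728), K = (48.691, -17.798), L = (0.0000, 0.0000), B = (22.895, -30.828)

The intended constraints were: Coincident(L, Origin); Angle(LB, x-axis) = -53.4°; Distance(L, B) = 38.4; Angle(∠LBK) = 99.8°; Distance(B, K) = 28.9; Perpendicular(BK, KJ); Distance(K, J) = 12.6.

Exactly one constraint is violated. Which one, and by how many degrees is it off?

Perpendicular(BK, KJ) — off by 6.60°.

L = (0.00, 0.00) ✓; LB at -53.40° ✓; |LB| = 38.40 ✓; ∠LBK = 99.80° ✓; |BK| = 28.90 ✓; ∠(BK, KJ) = 83.40° ✗; |KJ| = 12.60 ✓.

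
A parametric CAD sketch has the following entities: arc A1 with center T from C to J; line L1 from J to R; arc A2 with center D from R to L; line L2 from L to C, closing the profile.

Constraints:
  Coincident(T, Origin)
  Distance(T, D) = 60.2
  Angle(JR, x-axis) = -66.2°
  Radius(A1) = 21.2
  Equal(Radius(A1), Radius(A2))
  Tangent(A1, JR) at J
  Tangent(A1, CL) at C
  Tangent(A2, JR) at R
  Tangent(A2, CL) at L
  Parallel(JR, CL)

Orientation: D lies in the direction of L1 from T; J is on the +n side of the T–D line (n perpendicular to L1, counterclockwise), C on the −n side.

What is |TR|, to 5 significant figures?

63.824

The slot axis is L1's direction at -66.2°, so u = (cos -66.2°, sin -66.2°) = (0.40355, -0.91496) and n = (−sin -66.2°, cos -66.2°) = (0.91496, 0.40355). T is at the origin and D lies 60.2 along u from T, so D = 60.2·u = (24.293, -55.081). Tangency of A1 to both parallel lines with radius 21.2 puts J and C at T ± 21.2·n: J = (19.397, 8.5552), C = (-19.397, -8.5552). Equal radii place R and L the same way about D: R = D + 21.2·n = (43.691, -46.525), L = D − 21.2·n = (4.8963, -63.636). Then |TR| = |R − T| = 63.824.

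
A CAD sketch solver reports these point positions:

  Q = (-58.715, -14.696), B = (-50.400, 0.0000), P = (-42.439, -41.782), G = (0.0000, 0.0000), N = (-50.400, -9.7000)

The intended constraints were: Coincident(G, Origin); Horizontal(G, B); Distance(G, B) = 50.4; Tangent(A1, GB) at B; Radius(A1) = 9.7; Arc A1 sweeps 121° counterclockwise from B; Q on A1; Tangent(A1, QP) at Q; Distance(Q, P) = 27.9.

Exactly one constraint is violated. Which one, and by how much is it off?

Distance(Q, P) = 27.9 — off by 3.70.

G = (0.00, 0.00) ✓; G.y = 0.00, B.y = 0.00 ✓; |GB| = 50.40 ✓; ∠(NB, BG) = 90.00° ✓; |NB| = 9.700 ✓; bearing(N→Q) − bearing(N→B) = 121.0° ✓; |NQ| = 9.700 ✓; ∠(NQ, QP) = 90.00° ✓; |QP| = 31.60 ✗.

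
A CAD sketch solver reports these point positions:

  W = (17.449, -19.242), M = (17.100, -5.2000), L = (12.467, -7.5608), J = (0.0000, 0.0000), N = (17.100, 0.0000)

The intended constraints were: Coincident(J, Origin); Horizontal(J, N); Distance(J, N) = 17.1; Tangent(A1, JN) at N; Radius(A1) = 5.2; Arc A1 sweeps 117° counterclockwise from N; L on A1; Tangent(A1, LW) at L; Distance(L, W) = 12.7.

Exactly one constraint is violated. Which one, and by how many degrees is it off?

Tangent(A1, LW) at L — off by 3.90°.

J = (0.00, 0.00) ✓; J.y = 0.00, N.y = 0.00 ✓; |JN| = 17.10 ✓; ∠(MN, NJ) = 90.00° ✓; |MN| = 5.200 ✓; bearing(M→L) − bearing(M→N) = 117.0° ✓; |ML| = 5.200 ✓; ∠(ML, LW) = 93.90° ✗; |LW| = 12.70 ✓.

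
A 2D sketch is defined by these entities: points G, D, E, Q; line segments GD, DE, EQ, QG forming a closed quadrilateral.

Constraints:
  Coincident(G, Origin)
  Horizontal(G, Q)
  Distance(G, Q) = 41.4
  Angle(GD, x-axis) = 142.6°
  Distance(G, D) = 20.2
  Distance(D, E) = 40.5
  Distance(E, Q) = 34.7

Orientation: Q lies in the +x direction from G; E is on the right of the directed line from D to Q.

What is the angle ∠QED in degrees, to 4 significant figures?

102.5°

G is at the origin; GQ is horizontal with |GQ| = 41.4 and Q in +x, so Q = (41.4, 0). GD runs at 142.6° with |GD| = 20.2, so D = (-16.05, 12.27). E is determined by |DE| = 40.5 and |EQ| = 34.7 together: it lies at the intersection of circle(D, 40.5) and circle(Q, 34.7). With |DQ| = 58.74, the foot of the radical line on DQ is 33.08 from D and the perpendicular offset is √(40.5² − 33.08²) = 23.36. Taking the right-of-DQ solution: E = (11.43, -17.49).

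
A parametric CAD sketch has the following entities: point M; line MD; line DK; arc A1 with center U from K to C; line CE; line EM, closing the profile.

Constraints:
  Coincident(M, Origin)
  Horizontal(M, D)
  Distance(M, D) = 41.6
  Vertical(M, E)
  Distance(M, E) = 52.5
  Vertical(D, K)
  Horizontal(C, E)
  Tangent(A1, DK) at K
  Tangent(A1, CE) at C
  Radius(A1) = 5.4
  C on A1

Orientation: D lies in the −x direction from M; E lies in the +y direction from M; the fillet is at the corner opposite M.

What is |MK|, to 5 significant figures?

62.841

M is at the origin; M and D share the same y with |MD| = 41.6 and D on the −x side, so D = (-41.600, 0.0000). M and E share the same x with |ME| = 52.5 and E on the +y side, so E = (0.0000, 52.500). The virtual corner opposite M is at (-41.600, 52.500). A1 meets DK tangentially, so UK is at right angles to DK and the tangent condition forces UC to be normal to CE, with radius 5.4, so the center U sits 5.4 in from both sides at U = (-36.200, 47.100). That places the tangent points at K = (-41.600, 47.100) on DK and C = (-36.200, 52.500) on CE. Then |MK| = |K − M| = 62.841.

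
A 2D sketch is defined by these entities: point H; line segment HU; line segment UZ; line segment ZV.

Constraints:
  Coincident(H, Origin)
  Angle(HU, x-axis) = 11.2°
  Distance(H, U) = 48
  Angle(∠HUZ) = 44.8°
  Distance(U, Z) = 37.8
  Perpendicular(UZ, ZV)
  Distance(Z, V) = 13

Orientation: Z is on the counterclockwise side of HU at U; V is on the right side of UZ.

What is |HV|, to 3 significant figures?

47.0

H is at the origin; HU runs at 11.2° with length 48.0, so U = 48.0·(cos 11.2°, sin 11.2°) = (47.1, 9.32). ∠HUZ = 44.8°, so UZ runs at 11.2° + (180° − 44.8°) = 146° from the x-axis; with |UZ| = 37.8, Z = U + 37.8·(cos 146°, sin 146°) = (15.6, 30.2). UZ is perpendicular to ZV; with |ZV| = 13.0 on the right of UZ, V = Z + 13.0·(0.553, 0.833) = (22.8, 41.1). Then |HV| = |V − H| = 47.0.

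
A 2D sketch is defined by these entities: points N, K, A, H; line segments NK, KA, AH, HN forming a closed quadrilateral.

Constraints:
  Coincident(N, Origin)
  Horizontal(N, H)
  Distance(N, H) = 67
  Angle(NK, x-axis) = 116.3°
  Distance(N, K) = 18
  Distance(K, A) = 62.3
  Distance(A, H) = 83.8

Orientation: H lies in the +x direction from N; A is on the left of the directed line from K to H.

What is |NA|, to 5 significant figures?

74.082

Checks: NK at 116.3° ✓; |KA| = 62.30 ✓; |AH| = 83.80 ✓.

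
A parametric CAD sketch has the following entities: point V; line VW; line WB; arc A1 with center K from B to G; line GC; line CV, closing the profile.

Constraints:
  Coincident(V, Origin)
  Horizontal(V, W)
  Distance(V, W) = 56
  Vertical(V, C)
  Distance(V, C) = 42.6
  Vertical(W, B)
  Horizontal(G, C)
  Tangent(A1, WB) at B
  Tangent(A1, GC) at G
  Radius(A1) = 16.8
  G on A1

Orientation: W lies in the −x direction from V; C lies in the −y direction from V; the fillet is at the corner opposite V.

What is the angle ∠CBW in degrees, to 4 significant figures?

106.7°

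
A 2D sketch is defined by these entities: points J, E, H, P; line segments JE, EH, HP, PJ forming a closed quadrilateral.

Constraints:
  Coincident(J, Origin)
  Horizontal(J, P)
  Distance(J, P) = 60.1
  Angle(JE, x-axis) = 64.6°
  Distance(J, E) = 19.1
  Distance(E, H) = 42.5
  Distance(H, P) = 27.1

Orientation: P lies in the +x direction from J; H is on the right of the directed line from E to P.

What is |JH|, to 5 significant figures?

39.516

Checks: J.y = 0.00, P.y = 0.00 ✓; |EH| = 42.50 ✓; |HP| = 27.10 ✓.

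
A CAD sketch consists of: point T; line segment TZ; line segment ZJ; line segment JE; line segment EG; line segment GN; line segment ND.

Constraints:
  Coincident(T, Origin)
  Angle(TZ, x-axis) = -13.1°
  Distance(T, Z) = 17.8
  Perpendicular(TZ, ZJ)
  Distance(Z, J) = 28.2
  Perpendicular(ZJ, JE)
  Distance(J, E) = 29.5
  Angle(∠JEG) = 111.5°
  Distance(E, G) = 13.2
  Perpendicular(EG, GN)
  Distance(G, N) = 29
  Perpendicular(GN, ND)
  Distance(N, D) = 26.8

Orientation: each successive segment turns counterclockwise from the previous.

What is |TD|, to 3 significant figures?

36.4

The perpendicularity gives GN at right angles to EG, so GN runs at -34.6°; with |GN| = 29.0, N = (11.4, 2.79). GN is perpendicular to ND, so ND runs at 55.4°; with |ND| = 26.8, D = (26.6, 24.8). Then |TD| = |D − T| = 36.4.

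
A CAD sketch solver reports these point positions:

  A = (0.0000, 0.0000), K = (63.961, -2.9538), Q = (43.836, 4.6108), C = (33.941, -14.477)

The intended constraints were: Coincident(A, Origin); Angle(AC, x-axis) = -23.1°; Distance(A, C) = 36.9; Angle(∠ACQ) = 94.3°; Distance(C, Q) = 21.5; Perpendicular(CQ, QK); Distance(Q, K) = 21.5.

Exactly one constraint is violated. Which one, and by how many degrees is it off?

Perpendicular(CQ, QK) — off by 6.80°.

A = (0.00, 0.00) ✓; AC at -23.10° ✓; |AC| = 36.90 ✓; ∠ACQ = 94.30° ✓; |CQ| = 21.50 ✓; ∠(CQ, QK) = 83.20° ✗; |QK| = 21.50 ✓.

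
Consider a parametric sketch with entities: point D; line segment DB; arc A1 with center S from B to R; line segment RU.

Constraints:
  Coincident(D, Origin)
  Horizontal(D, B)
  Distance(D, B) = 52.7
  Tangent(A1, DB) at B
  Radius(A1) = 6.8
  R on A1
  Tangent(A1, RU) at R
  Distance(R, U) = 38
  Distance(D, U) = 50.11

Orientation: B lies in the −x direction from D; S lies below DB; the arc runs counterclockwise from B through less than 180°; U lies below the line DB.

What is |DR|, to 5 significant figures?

58.761

D is at the origin; DB is horizontal with |DB| = 52.7 and B on the −x side, so B = (-52.700, 0.0000). A1 meets DB tangentially, so SB is at right angles to DB, so S = B + (0, -6.8) = (-52.700, -6.8000). Since SR ⟂ RU (tangency), |SU| = √(6.8² + 38.0²) = 38.604 regardless of where R sits on A1. So U lies on both circle(D, 50.11) and circle(S, 38.604); the below-DB intersection is U = (-31.438, -39.021). R is the foot of the tangent from U: R = (-57.627, -11.486).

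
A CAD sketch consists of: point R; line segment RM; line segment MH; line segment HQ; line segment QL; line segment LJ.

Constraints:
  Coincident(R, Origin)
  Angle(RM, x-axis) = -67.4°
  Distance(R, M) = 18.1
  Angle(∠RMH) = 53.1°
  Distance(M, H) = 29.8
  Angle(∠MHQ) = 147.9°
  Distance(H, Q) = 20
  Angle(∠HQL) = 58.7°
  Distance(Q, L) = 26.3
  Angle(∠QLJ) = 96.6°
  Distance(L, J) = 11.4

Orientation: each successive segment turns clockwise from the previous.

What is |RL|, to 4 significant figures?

14.68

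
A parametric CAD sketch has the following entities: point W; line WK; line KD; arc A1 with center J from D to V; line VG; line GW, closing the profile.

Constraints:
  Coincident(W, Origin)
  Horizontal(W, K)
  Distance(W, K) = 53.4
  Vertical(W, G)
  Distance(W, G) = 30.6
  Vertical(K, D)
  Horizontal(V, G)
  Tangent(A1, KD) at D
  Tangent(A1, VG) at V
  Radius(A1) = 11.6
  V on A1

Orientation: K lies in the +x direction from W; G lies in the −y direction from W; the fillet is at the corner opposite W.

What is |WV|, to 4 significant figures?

51.80

W is at the origin; WK is horizontal with |WK| = 53.4 and K on the +x side, so K = (53.40, 0.000). W and G share the same x with |WG| = 30.6 and G on the −y side, so G = (0.000, -30.60). The virtual corner opposite W is at (53.40, -30.60). A1 meets KD tangentially, so JD is at right angles to KD and since A1 is tangent to VG there, JV ⟂ VG, with radius 11.6, so the center J sits 11.6 in from both sides at J = (41.80, -19.00). That places the tangent points at D = (53.40, -19.00) on KD and V = (41.80, -30.60) on VG. Then |WV| = |V − W| = 51.80.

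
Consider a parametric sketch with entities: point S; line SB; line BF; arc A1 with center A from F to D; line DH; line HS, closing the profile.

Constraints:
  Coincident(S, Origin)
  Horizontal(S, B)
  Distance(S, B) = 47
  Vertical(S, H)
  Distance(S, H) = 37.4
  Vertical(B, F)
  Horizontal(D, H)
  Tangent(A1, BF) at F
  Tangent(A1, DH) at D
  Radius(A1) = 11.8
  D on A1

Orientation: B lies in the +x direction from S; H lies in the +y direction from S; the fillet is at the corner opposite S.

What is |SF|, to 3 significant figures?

53.5

The virtual corner opposite S is at (47.0, 37.4). The tangent condition forces AF to be normal to BF and the tangent condition forces AD to be normal to DH, with radius 11.8, so the center A sits 11.8 in from both sides at A = (35.2, 25.6). That places the tangent points at F = (47.0, 25.6) on BF and D = (35.2, 37.4) on DH. Then |SF| = |F − S| = 53.5.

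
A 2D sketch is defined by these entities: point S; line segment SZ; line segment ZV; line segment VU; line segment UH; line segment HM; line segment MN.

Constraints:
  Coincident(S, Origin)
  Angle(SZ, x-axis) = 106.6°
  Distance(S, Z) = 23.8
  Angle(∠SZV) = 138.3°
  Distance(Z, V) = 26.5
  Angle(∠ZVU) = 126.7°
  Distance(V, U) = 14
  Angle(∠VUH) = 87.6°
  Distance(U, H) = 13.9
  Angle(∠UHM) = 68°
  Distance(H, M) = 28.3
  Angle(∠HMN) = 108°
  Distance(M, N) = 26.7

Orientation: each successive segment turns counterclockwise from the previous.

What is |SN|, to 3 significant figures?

69.4

∠UHM = 68.0° gives HM at 46.0° from the x-axis; with |HM| = 28.3, M = (-17.1, 39.2). ∠HMN = 108.0° gives MN at 118° from the x-axis; with |MN| = 26.7, N = (-29.6, 62.8). Then |SN| = |N − S| = 69.4.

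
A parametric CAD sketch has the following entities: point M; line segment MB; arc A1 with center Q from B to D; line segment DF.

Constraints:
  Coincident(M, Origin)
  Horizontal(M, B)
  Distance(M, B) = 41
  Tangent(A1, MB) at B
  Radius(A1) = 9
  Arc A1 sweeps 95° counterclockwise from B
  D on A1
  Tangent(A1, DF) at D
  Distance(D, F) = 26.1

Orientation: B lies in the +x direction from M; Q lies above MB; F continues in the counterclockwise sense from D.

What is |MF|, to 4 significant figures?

59.62

On A1, B sits at bearing -90° from Q; a 95° counterclockwise sweep puts D at bearing 5°, so D = Q + 9.0·(cos 5°, sin 5°) = (49.97, 9.784). Since A1 is tangent to DF there, QD ⟂ DF, so DF runs along (−sin 5°, cos 5°); with |DF| = 26.1, F = (47.69, 35.79). Then |MF| = |F − M| = 59.62.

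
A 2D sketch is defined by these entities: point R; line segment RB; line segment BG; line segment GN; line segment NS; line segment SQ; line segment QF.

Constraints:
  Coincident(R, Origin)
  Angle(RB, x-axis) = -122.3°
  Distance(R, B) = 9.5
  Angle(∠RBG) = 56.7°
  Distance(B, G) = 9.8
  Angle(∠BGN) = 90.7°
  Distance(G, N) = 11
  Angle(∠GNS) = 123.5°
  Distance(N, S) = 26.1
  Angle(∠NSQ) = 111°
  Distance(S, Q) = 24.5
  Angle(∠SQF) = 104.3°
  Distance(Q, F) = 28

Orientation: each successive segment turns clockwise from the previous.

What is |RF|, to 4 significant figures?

35.27

R is at the origin; RB runs at -122.3° with length 9.5, so B = (-5.076, -8.030). ∠RBG = 56.7° gives BG at 114.4° from the x-axis; with |BG| = 9.8, G = (-9.125, 0.8947). ∠BGN = 90.7° gives GN at 25.10° from the x-axis; with |GN| = 11.0, N = (0.8365, 5.561). ∠GNS = 123.5° gives NS at -31.40° from the x-axis; with |NS| = 26.1, S = (23.11, -8.037). ∠NSQ = 111.0° gives SQ at -100.4° from the x-axis; with |SQ| = 24.5, Q = (18.69, -32.13). ∠SQF = 104.3° gives QF at -176.1° from the x-axis; with |QF| = 28.0, F = (-9.244, -34.04). Then |RF| = |F − R| = 35.27.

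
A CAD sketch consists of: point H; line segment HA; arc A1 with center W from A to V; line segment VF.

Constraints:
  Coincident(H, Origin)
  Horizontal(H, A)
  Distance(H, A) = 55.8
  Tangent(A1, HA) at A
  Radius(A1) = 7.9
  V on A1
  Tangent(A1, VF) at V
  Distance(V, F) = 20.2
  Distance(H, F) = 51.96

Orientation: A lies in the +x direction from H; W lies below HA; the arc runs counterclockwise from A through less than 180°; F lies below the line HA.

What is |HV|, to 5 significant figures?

48.459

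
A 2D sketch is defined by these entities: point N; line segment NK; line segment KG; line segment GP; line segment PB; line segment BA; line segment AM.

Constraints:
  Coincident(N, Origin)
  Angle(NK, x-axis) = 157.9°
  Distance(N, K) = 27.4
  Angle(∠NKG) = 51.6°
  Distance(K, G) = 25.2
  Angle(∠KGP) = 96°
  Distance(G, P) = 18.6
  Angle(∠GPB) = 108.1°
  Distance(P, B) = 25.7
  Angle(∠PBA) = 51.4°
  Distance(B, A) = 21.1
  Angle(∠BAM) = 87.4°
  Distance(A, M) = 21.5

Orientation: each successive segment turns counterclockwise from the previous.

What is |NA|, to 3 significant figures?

15.2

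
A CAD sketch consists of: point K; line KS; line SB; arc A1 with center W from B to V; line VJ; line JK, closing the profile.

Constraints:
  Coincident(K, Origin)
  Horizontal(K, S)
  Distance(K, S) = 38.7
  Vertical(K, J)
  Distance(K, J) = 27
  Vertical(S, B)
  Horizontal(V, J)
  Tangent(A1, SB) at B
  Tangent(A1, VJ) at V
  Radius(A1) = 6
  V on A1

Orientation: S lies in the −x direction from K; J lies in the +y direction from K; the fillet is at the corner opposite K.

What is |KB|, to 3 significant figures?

44.0

K is at the origin; K and S share the same y with |KS| = 38.7 and S on the −x side, so S = (-38.7, 0.00). K and J share the same x with |KJ| = 27.0 and J on the +y side, so J = (0.00, 27.0). The virtual corner opposite K is at (-38.7, 27.0). Since A1 is tangent to SB there, WB ⟂ SB and the tangent condition forces WV to be normal to VJ, with radius 6.0, so the center W sits 6.0 in from both sides at W = (-32.7, 21.0). That places the tangent points at B = (-38.7, 21.0) on SB and V = (-32.7, 27.0) on VJ. Then |KB| = |B − K| = 44.0.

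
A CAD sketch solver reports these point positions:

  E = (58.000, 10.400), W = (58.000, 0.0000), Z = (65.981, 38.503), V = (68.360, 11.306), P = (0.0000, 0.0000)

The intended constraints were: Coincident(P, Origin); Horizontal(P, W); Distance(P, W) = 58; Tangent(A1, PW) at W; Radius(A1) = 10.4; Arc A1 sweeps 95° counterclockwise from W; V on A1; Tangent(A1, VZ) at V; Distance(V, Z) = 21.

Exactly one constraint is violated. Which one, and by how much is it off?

Distance(V, Z) = 21 — off by 6.30.

P = (0.00, 0.00) ✓; P.y = 0.00, W.y = 0.00 ✓; |PW| = 58.00 ✓; ∠(EW, WP) = 90.00° ✓; |EW| = 10.40 ✓; bearing(E→V) − bearing(E→W) = 95.00° ✓; |EV| = 10.40 ✓; ∠(EV, VZ) = 90.00° ✓; |VZ| = 27.30 ✗.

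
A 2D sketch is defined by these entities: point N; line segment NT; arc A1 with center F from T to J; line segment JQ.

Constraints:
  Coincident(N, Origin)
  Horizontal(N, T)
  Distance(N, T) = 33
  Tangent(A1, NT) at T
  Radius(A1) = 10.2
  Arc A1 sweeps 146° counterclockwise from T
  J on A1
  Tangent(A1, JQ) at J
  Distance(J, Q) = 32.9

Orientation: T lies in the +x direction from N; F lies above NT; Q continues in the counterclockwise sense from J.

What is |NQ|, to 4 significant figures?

38.78

On A1, T sits at bearing -90° from F; a 146° counterclockwise sweep puts J at bearing 56°, so J = F + 10.2·(cos 56°, sin 56°) = (38.70, 18.66). A1 meets JQ tangentially, so FJ is at right angles to JQ, so JQ runs along (−sin 56°, cos 56°); with |JQ| = 32.9, Q = (11.43, 37.05). Then |NQ| = |Q − N| = 38.78.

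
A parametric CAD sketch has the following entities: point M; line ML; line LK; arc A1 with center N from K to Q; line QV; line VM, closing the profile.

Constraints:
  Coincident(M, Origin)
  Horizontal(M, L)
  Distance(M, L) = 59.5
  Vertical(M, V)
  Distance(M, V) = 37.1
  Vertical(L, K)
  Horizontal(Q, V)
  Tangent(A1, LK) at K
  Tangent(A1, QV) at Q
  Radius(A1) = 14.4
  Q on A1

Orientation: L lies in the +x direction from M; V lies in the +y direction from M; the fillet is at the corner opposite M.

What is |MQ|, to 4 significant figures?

58.40

M is at the origin; M and L share the same y with |ML| = 59.5 and L on the +x side, so L = (59.50, 0.000). MV is vertical with |MV| = 37.1 and V on the +y side, so V = (0.000, 37.10). The virtual corner opposite M is at (59.50, 37.10). The tangent condition forces NK to be normal to LK and tangency of A1 to QV means the radius NQ is perpendicular to QV, with radius 14.4, so the center N sits 14.4 in from both sides at N = (45.10, 22.70). That places the tangent points at K = (59.50, 22.70) on LK and Q = (45.10, 37.10) on QV. Then |MQ| = |Q − M| = 58.40.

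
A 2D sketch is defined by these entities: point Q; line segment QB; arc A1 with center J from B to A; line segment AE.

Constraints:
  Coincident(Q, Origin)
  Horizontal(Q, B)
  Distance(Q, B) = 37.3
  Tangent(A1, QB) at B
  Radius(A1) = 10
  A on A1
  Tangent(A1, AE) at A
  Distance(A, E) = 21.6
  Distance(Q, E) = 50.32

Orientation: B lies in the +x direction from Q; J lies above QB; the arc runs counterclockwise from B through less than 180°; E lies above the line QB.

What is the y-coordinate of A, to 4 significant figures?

14.21

Checks: ∠(JB, BQ) = 90.00° ✓; |JB| = 10.00 ✓; |JA| = 10.00 ✓; ∠(JA, AE) = 90.00° ✓; |AE| = 21.60 ✓; |QE| = 50.32 ✓.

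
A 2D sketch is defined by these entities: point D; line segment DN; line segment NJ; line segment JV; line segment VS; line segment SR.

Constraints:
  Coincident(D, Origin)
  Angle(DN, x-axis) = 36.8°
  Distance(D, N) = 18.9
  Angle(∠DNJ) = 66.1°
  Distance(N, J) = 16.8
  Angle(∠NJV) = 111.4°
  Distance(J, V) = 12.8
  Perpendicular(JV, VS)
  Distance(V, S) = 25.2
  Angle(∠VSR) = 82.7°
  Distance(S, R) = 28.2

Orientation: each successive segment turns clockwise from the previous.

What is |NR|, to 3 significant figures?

10.8

D is at the origin; DN runs at 36.8° with length 18.9, so N = (15.1, 11.3). ∠DNJ = 66.1° gives NJ at -77.1° from the x-axis; with |NJ| = 16.8, J = (18.9, -5.05). ∠NJV = 111.4° gives JV at -146° from the x-axis; with |JV| = 12.8, V = (8.31, -12.3). JV ⟂ VS, so VS runs at 124°; with |VS| = 25.2, S = (-5.89, 8.55). ∠VSR = 82.7° gives SR at 27.0° from the x-axis; with |SR| = 28.2, R = (19.2, 21.4). Then |NR| = |R − N| = 10.8.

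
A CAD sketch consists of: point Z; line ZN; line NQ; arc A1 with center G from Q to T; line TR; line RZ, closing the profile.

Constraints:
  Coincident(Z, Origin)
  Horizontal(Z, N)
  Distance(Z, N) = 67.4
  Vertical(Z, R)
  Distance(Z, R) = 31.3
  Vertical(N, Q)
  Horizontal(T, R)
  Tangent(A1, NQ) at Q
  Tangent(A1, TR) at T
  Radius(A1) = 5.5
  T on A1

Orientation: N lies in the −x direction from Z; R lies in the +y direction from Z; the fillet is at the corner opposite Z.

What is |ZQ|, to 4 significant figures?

72.17

Z is at the origin; ZN is horizontal with |ZN| = 67.4 and N on the −x side, so N = (-67.40, 0.000). Z and R share the same x with |ZR| = 31.3 and R on the +y side, so R = (0.000, 31.30). The virtual corner opposite Z is at (-67.40, 31.30). Tangency of A1 to NQ means the radius GQ is perpendicular to NQ and since A1 is tangent to TR there, GT ⟂ TR, with radius 5.5, so the center G sits 5.5 in from both sides at G = (-61.90, 25.80). That places the tangent points at Q = (-67.40, 25.80) on NQ and T = (-61.90, 31.30) on TR. Then |ZQ| = |Q − Z| = 72.17.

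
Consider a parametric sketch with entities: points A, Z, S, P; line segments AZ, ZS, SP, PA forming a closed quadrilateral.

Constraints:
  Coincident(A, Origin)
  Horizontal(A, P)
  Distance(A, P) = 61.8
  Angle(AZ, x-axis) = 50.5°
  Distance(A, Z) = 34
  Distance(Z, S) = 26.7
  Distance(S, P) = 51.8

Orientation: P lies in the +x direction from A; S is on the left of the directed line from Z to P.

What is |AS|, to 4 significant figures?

60.70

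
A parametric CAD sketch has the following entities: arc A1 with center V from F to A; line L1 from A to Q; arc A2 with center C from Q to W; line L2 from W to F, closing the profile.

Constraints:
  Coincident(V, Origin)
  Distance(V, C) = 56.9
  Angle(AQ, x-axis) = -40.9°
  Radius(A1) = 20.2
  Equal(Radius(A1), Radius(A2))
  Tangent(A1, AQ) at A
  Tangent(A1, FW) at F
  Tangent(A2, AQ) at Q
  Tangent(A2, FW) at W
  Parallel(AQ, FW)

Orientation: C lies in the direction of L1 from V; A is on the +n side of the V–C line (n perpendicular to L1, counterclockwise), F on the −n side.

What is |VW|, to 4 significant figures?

60.38

Tangency of A1 to both parallel lines with radius 20.2 puts A and F at V ± 20.2·n: A = (13.23, 15.27), F = (-13.23, -15.27). Equal radii place Q and W the same way about C: Q = C + 20.2·n = (56.23, -21.99), W = C − 20.2·n = (29.78, -52.52). Then |VW| = |W − V| = 60.38.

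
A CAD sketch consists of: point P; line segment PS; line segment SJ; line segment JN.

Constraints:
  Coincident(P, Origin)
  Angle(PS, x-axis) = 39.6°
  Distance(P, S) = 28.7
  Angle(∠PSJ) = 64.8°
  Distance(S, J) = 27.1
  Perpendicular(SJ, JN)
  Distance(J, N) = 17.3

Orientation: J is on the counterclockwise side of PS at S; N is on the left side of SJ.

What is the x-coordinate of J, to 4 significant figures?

-2.407

P is at the origin; PS runs at 39.6° with length 28.7, so S = 28.7·(cos 39.6°, sin 39.6°) = (22.11, 18.29). ∠PSJ = 64.8°, so SJ runs at 39.6° + (180° − 64.8°) = 154.8° from the x-axis; with |SJ| = 27.1, J = S + 27.1·(cos 154.8°, sin 154.8°) = (-2.407, 29.83). So J.x = -2.407.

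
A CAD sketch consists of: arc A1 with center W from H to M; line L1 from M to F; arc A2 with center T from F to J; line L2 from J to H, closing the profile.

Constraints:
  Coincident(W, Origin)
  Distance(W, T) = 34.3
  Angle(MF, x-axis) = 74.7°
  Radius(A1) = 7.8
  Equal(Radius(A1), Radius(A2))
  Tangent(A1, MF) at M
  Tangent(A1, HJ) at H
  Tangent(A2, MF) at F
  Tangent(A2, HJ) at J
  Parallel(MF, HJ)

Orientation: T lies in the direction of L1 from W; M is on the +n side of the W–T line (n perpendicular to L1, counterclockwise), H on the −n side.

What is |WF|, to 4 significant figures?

35.18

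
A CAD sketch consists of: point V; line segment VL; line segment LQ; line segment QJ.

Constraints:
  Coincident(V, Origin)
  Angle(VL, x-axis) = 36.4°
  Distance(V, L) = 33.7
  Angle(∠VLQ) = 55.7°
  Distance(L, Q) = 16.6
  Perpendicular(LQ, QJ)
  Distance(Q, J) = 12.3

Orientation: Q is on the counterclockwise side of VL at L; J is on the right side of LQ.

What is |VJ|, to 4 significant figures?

40.21

V is at the origin; VL runs at 36.4° with length 33.7, so L = 33.7·(cos 36.4°, sin 36.4°) = (27.12, 20.00). ∠VLQ = 55.7°, so LQ runs at 36.4° + (180° − 55.7°) = 160.7° from the x-axis; with |LQ| = 16.6, Q = L + 16.6·(cos 160.7°, sin 160.7°) = (11.46, 25.48). LQ ⟂ QJ; with |QJ| = 12.3 on the right of LQ, J = Q + 12.3·(0.3305, 0.9438) = (15.52, 37.09). Then |VJ| = |J − V| = 40.21.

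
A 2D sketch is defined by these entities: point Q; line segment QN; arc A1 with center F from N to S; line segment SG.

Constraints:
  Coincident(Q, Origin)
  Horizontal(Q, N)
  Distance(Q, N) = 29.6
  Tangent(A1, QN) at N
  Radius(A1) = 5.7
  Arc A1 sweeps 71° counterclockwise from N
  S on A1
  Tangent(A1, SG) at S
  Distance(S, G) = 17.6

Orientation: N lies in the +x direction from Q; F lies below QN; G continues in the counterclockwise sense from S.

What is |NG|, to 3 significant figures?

23.3

Q is at the origin; Q and N share the same y with |QN| = 29.6 and N on the +x side, so N = (29.6, 0.00). Since A1 is tangent to QN there, FN ⟂ QN, so F = N + (0, -5.7) = (29.6, -5.70). On A1, N sits at bearing 90° from F; a 71° counterclockwise sweep puts S at bearing 161°, so S = F + 5.7·(cos 161°, sin 161°) = (24.2, -3.84). A1 meets SG tangentially, so FS is at right angles to SG, so SG runs along (−sin 161°, cos 161°); with |SG| = 17.6, G = (18.5, -20.5). Then |NG| = |G − N| = 23.3.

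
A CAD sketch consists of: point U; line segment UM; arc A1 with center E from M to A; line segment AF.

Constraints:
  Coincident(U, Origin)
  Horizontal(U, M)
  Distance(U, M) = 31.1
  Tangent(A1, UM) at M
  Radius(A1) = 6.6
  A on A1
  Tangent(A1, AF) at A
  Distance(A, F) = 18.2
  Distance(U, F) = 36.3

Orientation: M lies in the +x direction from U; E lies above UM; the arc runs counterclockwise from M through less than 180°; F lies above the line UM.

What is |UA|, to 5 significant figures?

37.952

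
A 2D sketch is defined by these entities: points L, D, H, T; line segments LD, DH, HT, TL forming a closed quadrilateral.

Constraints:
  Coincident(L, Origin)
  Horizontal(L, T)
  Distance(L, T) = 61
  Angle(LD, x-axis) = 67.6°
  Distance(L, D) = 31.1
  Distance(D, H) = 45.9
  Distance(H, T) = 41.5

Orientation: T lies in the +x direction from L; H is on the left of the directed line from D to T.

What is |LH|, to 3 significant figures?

69.5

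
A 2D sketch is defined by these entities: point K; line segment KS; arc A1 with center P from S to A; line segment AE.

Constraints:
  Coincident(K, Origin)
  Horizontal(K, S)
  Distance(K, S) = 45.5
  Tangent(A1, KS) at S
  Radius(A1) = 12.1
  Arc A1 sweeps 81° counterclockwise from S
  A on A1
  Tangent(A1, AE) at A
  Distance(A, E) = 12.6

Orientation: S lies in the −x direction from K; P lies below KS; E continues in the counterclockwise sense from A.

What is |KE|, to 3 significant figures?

63.6

K is at the origin; KS is horizontal with |KS| = 45.5 and S on the −x side, so S = (-45.5, 0.00). Since A1 is tangent to KS there, PS ⟂ KS, so P = S + (0, -12.1) = (-45.5, -12.1). On A1, S sits at bearing 90° from P; an 81° counterclockwise sweep puts A at bearing 171°, so A = P + 12.1·(cos 171°, sin 171°) = (-57.5, -10.2). A1 meets AE tangentially, so PA is at right angles to AE, so AE runs along (−sin 171°, cos 171°); with |AE| = 12.6, E = (-59.4, -22.7). Then |KE| = |E − K| = 63.6.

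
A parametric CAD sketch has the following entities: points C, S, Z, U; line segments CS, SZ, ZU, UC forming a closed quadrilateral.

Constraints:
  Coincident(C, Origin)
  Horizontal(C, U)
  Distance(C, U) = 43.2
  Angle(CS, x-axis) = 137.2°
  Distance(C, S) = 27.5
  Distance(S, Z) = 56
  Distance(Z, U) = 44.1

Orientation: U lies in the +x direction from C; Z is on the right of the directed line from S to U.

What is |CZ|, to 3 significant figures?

30.3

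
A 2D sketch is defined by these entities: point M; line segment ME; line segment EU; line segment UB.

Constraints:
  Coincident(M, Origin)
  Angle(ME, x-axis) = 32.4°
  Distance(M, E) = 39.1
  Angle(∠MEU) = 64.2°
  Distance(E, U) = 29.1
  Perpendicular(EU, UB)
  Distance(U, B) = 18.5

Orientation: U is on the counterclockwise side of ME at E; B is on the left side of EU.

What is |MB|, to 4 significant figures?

20.61

M is at the origin; ME runs at 32.4° with length 39.1, so E = 39.1·(cos 32.4°, sin 32.4°) = (33.01, 20.95). ∠MEU = 64.2°, so EU runs at 32.4° + (180° − 64.2°) = 148.2° from the x-axis; with |EU| = 29.1, U = E + 29.1·(cos 148.2°, sin 148.2°) = (8.281, 36.29). The perpendicularity gives UB at right angles to EU; with |UB| = 18.5 on the left of EU, B = U + 18.5·(-0.5270, -0.8499) = (-1.467, 20.56). Then |MB| = |B − M| = 20.61.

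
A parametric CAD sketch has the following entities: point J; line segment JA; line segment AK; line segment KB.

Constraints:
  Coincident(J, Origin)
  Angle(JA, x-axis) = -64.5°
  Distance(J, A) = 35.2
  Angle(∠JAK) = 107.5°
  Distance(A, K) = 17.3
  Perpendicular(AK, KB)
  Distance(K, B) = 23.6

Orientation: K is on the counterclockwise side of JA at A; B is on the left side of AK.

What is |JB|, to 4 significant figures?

29.61

J is at the origin; JA runs at -64.5° with length 35.2, so A = 35.2·(cos -64.5°, sin -64.5°) = (15.15, -31.77). ∠JAK = 107.5°, so AK runs at -64.5° + (180° − 107.5°) = 8.000° from the x-axis; with |AK| = 17.3, K = A + 17.3·(cos 8.000°, sin 8.000°) = (32.29, -29.36). AK is perpendicular to KB; with |KB| = 23.6 on the left of AK, B = K + 23.6·(-0.1392, 0.9903) = (29.00, -5.993). Then |JB| = |B − J| = 29.61.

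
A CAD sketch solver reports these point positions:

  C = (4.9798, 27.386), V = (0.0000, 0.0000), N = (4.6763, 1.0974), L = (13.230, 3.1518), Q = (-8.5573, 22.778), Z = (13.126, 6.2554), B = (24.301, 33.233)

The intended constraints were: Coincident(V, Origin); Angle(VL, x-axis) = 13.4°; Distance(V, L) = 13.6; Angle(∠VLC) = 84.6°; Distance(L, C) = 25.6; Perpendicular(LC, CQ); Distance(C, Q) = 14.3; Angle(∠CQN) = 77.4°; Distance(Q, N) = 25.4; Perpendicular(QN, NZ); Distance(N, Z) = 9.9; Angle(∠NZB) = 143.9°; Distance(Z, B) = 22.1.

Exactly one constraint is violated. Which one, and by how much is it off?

Distance(Z, B) = 22.1 — off by 7.10.

V = (0.00, 0.00) ✓; VL at 13.40° ✓; |VL| = 13.60 ✓; ∠VLC = 84.60° ✓; |LC| = 25.60 ✓; ∠(LC, CQ) = 90.00° ✓; |CQ| = 14.30 ✓; ∠CQN = 77.40° ✓; |QN| = 25.40 ✓; ∠(QN, NZ) = 90.00° ✓; |NZ| = 9.900 ✓; ∠NZB = 143.9° ✓; |ZB| = 29.20 ✗.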